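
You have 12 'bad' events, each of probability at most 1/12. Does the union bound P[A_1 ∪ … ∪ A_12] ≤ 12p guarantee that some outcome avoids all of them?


Union bound: P[∪_{i=1}^{12} A_i] ≤ Σ_i P[A_i] ≤ 12·p = 12·(1/12) = 1.
Numerically: 1 ≈ 1.0000000.
Is 1 < 1? NO.
Since the bound 1 is ≥ 1, the union bound is uninformative here; it does NOT by itself certify existence.

12·p = 1 ≈ 1.0000000; existence NOT certified by the union bound.


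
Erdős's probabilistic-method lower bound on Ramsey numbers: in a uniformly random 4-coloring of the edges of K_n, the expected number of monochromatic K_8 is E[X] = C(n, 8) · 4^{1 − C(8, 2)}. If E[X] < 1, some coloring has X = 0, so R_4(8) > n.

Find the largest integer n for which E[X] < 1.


We need C(n, 8) · 4^{1 − 28} < 1, i.e. C(n, 8) < 4^{28 − 1} = 18014398509481984.
Check values of n near the boundary:
  n = 404: C(404, 8) = 16415071523485570; 16415071523485570 < 18014398509481984? YES
  n = 405: C(405, 8) = 16745853821188050; 16745853821188050 < 18014398509481984? YES
  n = 406: C(406, 8) = 17082453897995850; 17082453897995850 < 18014398509481984? YES
  n = 407: C(407, 8) = 17424959239309050; 17424959239309050 < 18014398509481984? YES
  n = 408: C(408, 8) = 17773458424095231; 17773458424095231 < 18014398509481984? YES
  n = 409: C(409, 8) = 18128041135797879; 18128041135797879 < 18014398509481984? NO
  n = 410: C(410, 8) = 18488798173326195; 18488798173326195 < 18014398509481984? NO
The largest n with C(n, 8) < 18014398509481984 is n = 408 (where E[X] = 17773458424095231/18014398509481984 ≈ 0.987). Hence R_4(8) > 408, i.e. R_4(8) ≥ 409.

Largest n = 408; hence R_4(8) > 408.


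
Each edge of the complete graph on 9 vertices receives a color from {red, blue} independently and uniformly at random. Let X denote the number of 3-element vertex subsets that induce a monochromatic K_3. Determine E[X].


Let X = Σ_S X_S over the C(9, 3) = 84 subsets S of size 3, where X_S = 1 if the K_3 on S is monochromatic.
For a fixed S, the K_3 on S has C(3, 2) = 3 edges. P[all 3 edges red] = (1/2)^3, and likewise for blue, so P[monochromatic] = 2·(1/2)^3 = 2^{1 − 3} = 1/4.
Summing: E[X] = C(9, 3) · 2^{1 − 3} = 84 · 1/4 = 21.
Numerically: E[X] ≈ 21.000000.

E[X] = C(9,3)·2^(1−C(3,2)) = 21 ≈ 21.000000.


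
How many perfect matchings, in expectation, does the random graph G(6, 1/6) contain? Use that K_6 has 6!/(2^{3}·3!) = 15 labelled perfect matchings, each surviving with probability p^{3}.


K_6 has 6!/(2^{3}·3!) = 15 labelled perfect matchings.
For each such perfect matching H, let X_H = 1 if all 3 edges of H are present in G. Then P[X_H = 1] = p^{3} = (1/6)^{3} = 1/216.
By linearity: E[X] = Σ_H E[X_H] = 15 · p^{3} = 15 · 1/216 = 5/72.
Numerically: E[X] ≈ 0.0694.

E[X] = 15 · (1/6)^{3} = 5/72 ≈ 0.0694.


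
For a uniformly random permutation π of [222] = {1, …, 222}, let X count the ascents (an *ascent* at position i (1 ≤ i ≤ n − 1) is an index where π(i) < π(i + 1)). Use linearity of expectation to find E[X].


Write X = Σ X_I over i = 1, …, 221, with X_I the indicator of one ascent.
There are 221 indicators.
For each fixed i, the pair (π(i), π(i+1)) is a uniformly random ordered pair of distinct values from {1, …, 222}; by symmetry P[π(i) < π(i+1)] = 1/2.
By linearity: E[X] = 221 · (1/2) = (222 − 1) · (1/2) = 221/2 ≈ 110.5000.

E[X] = 221/2 = 110.5000.


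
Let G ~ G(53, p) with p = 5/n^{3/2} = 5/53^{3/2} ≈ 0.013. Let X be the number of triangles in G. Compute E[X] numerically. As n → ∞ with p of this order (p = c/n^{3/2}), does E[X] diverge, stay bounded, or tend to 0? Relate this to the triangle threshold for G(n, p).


Number of potential triangles: C(53, 3) = 23426.
Each occurs with probability p³ ≈ (0.013)³ ≈ 2.17605e-06.
By linearity: E[X] = C(53, 3)·p³ ≈ 23426 · 2.17605e-06 ≈ 0.051.
Since α = 3/2 > 1, p = c/n^{3/2} = o(1/n) is below the triangle threshold p ~ 1/n. Asymptotically E[X] ~ (c³/6)·n^{3(1−α)} = (5³/6)·n^{-1.5} → 0, so by Markov's inequality G has no triangles w.h.p.

E[X] ≈ 0.051; in regime p = Θ(1/n^{3/2}) E[X] tends to 0 (below the triangle threshold p ~ 1/n).


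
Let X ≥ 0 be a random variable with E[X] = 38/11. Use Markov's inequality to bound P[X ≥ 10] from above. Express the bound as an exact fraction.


μ = E[X] = 38/11, a = 10.
Markov: P[X ≥ 10] ≤ μ/a = (38/11)/10 = 19/55.
Numerically: ≈ 0.3455.
(Since a = 10 > μ = 3.4545, the bound 19/55 is < 1 and informative.)

P[X ≥ 10] ≤ 19/55 ≈ 0.3455.


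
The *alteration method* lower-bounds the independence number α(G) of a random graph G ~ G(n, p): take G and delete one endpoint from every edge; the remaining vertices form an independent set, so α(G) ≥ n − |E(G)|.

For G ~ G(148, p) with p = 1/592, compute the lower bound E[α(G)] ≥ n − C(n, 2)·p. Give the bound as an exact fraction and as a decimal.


E[|E(G)|] = C(148, 2)·p = 10878 · (1/592) = 147/8.
E[α(G)] ≥ n − E[|E(G)|] = 148 − 147/8 = 1037/8.
Numerically: ≈ 129.625.
(This is only a lower bound; the true E[α(G)] may be larger.)

E[α(G)] ≥ 1037/8 ≈ 129.625.


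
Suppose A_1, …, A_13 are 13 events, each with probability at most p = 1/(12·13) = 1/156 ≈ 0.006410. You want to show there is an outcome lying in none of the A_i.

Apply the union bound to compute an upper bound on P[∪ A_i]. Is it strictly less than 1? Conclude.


Union bound: P[∪_{i=1}^{13} A_i] ≤ Σ_i P[A_i] ≤ 13·p = 13·(1/156) = 1/12.
Numerically: 1/12 ≈ 0.083333.
Is 1/12 < 1? YES.
Since P[∪ A_i] ≤ 1/12 < 1, the complement has P[∩ A_i^c] ≥ 1 − 1/12 = 11/12 > 0, so some outcome avoids every A_i.

13·p = 1/12 ≈ 0.083333; existence CERTIFIED by the union bound.


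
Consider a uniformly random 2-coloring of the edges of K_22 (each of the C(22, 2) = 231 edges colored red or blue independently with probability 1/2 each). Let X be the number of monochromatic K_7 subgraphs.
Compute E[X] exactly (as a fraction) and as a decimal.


Let X = Σ_S X_S over the C(22, 7) = 170544 subsets S of size 7, where X_S = 1 if the K_7 on S is monochromatic.
For a fixed S, the K_7 on S has C(7, 2) = 21 edges. P[all 21 edges red] = (1/2)^21, and likewise for blue, so P[monochromatic] = 2·(1/2)^21 = 2^{1 − 21} = 1/1048576.
By linearity of expectation: E[X] = C(22, 7) · 2^{1 − 21} = 170544 · 1/1048576 = 10659/65536.
Numerically: E[X] ≈ 0.163.

E[X] = C(22,7)·2^(1−C(7,2)) = 10659/65536 ≈ 0.163.


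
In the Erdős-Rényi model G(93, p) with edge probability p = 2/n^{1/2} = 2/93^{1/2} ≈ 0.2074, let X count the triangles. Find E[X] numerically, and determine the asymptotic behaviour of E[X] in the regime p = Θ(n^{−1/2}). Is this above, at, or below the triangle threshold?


Number of potential triangles: C(93, 3) = 129766.
Each occurs with probability p³ ≈ (0.2074)³ ≈ 8.920015e-03.
By linearity: E[X] = C(93, 3)·p³ ≈ 129766 · 8.920015e-03 ≈ 1157.5146.
Since α = 1/2 < 1, p = c/n^{1/2} ≫ 1/n is above the triangle threshold p ~ 1/n. Asymptotically E[X] ~ (c³/6)·n^{3(1−α)} = (2³/6)·n^{1.5} → ∞; triangles are abundant w.h.p.

E[X] ≈ 1157.5146; in regime p = Θ(1/n^{1/2}) E[X] diverges (above the triangle threshold p ~ 1/n).


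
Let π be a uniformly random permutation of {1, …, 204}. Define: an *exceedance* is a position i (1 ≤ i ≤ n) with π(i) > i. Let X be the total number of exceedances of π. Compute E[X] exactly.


Write X = Σ_{i=1}^{204} X_i, where X_i = 1_{π(i) > i}.
For each fixed i, π(i) is uniform over {1, …, 204} (marginal of a uniform permutation), so P[π(i) > i] = (n − i)/n. Summing: Σ_{i=1}^{204} (n − i)/n = (0 + 1 + … + 203)/204 = 204(204 − 1)/(2·204) = (204 − 1)/2.
Hence E[X] = Σ_{i=1}^{204} (204 − i)/204 = 203/2 ≈ 101.5000.

E[X] = 203/2 = 101.5000.


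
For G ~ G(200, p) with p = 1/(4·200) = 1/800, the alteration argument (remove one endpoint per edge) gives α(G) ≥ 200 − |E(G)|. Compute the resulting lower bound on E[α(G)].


E[|E(G)|] = C(200, 2)·p = 19900 · (1/800) = 199/8.
E[α(G)] ≥ n − E[|E(G)|] = 200 − 199/8 = 1401/8.
Numerically: ≈ 175.125.
(This is only a lower bound; the true E[α(G)] may be larger.)

E[α(G)] ≥ 1401/8 ≈ 175.125.


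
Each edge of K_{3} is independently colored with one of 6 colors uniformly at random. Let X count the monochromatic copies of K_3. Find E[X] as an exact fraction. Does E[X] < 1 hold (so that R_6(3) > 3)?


E[X] = C(3, 3) · 6^{1 − 3} = 1 · 6^{−2} = 1/36.
As a reduced fraction: E[X] = 1/36 ≈ 0.027778.
Is E[X] < 1? YES.
Since E[X] < 1, there exists a 6-coloring of K_{3} with no monochromatic K_3; hence R_6(3) > 3.

E[X] = 1/36 ≈ 0.027778; E[X] < 1, so R_6(3) > 3.


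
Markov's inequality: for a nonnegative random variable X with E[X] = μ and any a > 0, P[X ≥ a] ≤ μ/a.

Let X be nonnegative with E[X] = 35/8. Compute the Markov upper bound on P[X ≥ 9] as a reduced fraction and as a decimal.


μ = E[X] = 35/8, a = 9.
Markov: P[X ≥ 9] ≤ μ/a = (35/8)/9 = 35/72.
Numerically: ≈ 0.486.
(Since a = 9 > μ = 4.375, the bound 35/72 is < 1 and informative.)

P[X ≥ 9] ≤ 35/72 ≈ 0.486.


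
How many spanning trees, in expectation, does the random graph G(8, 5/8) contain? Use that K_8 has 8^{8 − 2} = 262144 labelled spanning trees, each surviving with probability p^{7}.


K_8 has 8^{8 − 2} = 262144 labelled spanning trees.
For each such spanning tree H, let X_H = 1 if all 7 edges of H are present in G. Then P[X_H = 1] = p^{7} = (5/8)^{7} = 78125/2097152.
Summing the indicators: E[X] = Σ_H E[X_H] = 262144 · p^{7} = 262144 · 78125/2097152 = 78125/8.
Numerically: E[X] ≈ 9765.6.

E[X] = 262144 · (5/8)^{7} = 78125/8 ≈ 9765.6.


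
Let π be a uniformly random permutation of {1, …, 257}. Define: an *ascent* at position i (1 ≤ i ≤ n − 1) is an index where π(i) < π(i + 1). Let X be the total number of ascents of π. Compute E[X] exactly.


Write X = Σ X_I over i = 1, …, 256, with X_I the indicator of one ascent.
There are 256 indicators.
For each fixed i, the pair (π(i), π(i+1)) is a uniformly random ordered pair of distinct values from {1, …, 257}; by symmetry P[π(i) < π(i+1)] = 1/2.
By linearity: E[X] = 256 · (1/2) = (257 − 1) · (1/2) = 128 ≈ 128.000.

E[X] = 128 = 128.000.


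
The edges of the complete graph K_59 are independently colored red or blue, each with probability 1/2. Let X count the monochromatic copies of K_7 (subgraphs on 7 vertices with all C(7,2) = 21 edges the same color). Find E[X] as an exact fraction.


Let X = Σ_S X_S over the C(59, 7) = 341149446 subsets S of size 7, where X_S = 1 if the K_7 on S is monochromatic.
For a fixed S, the K_7 on S has C(7, 2) = 21 edges. P[all 21 edges red] = (1/2)^21, and likewise for blue, so P[monochromatic] = 2·(1/2)^21 = 2^{1 − 21} = 1/1048576.
By linearity: E[X] = C(59, 7) · 2^{1 − 21} = 341149446 · 1/1048576 = 170574723/524288.
Numerically: E[X] ≈ 325.34546.

E[X] = C(59,7)·2^(1−C(7,2)) = 170574723/524288 ≈ 325.34546.


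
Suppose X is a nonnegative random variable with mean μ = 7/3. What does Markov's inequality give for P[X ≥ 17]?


μ = E[X] = 7/3, a = 17.
Markov: P[X ≥ 17] ≤ μ/a = (7/3)/17 = 7/51.
Numerically: ≈ 0.1373.
(Since a = 17 > μ = 2.3333, the bound 7/51 is < 1 and informative.)

P[X ≥ 17] ≤ 7/51 ≈ 0.1373.


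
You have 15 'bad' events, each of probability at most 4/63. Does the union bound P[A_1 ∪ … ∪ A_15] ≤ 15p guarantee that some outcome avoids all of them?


Union bound: P[∪_{i=1}^{15} A_i] ≤ Σ_i P[A_i] ≤ 15·p = 15·(4/63) = 20/21.
Numerically: 20/21 ≈ 0.952381.
Is 20/21 < 1? YES.
Since P[∪ A_i] ≤ 20/21 < 1, the complement has P[∩ A_i^c] ≥ 1 − 20/21 = 1/21 > 0, so some outcome avoids every A_i.

15·p = 20/21 ≈ 0.952381; existence CERTIFIED by the union bound.


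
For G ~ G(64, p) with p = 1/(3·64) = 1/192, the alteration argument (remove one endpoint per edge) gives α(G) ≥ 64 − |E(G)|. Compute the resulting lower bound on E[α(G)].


E[|E(G)|] = C(64, 2)·p = 2016 · (1/192) = 21/2.
E[α(G)] ≥ n − E[|E(G)|] = 64 − 21/2 = 107/2.
Numerically: ≈ 53.500000.
(This is only a lower bound; the true E[α(G)] may be larger.)

E[α(G)] ≥ 107/2 ≈ 53.500000.


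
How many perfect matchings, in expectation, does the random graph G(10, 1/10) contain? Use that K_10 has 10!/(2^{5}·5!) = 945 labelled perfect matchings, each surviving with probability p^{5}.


K_10 has 10!/(2^{5}·5!) = 945 labelled perfect matchings.
For each such perfect matching H, let X_H = 1 if all 5 edges of H are present in G. Then P[X_H = 1] = p^{5} = (1/10)^{5} = 1/100000.
By linearity: E[X] = Σ_H E[X_H] = 945 · p^{5} = 945 · 1/100000 = 189/20000.
Numerically: E[X] ≈ 0.00945.

E[X] = 945 · (1/10)^{5} = 189/20000 ≈ 0.00945.


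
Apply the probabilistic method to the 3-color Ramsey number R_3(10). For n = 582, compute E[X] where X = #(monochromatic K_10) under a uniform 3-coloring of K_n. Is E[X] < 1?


E[X] = C(582, 10) · 3^{1 − 45} = 1136849919863842617720 · 3^{−44} = 1136849919863842617720/984770902183611232881.
As a reduced fraction: E[X] = 378949973287947539240/328256967394537077627 ≈ 1.154431.
Is E[X] < 1? NO.
Since E[X] ≥ 1, the first-moment bound is inconclusive at n = 582; it does NOT by itself certify R_3(10) > 582.

E[X] = 378949973287947539240/328256967394537077627 ≈ 1.154431; E[X] ≥ 1; first-moment method inconclusive here.


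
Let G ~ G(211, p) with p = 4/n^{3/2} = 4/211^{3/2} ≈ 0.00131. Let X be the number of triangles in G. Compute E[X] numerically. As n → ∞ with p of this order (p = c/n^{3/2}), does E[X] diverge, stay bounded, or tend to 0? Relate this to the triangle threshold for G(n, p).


Number of potential triangles: C(211, 3) = 1543465.
Each occurs with probability p³ ≈ (0.00131)³ ≈ 2.22284e-09.
By linearity: E[X] = C(211, 3)·p³ ≈ 1543465 · 2.22284e-09 ≈ 0.003.
Since α = 3/2 > 1, p = c/n^{3/2} = o(1/n) is below the triangle threshold p ~ 1/n. Asymptotically E[X] ~ (c³/6)·n^{3(1−α)} = (4³/6)·n^{-1.5} → 0, so by Markov's inequality G has no triangles w.h.p.

E[X] ≈ 0.003; in regime p = Θ(1/n^{3/2}) E[X] tends to 0 (below the triangle threshold p ~ 1/n).


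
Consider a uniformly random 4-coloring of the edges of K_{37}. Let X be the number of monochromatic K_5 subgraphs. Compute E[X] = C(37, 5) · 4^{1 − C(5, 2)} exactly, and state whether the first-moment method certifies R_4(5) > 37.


E[X] = C(37, 5) · 4^{1 − 10} = 435897 · 4^{−9} = 435897/262144.
As a reduced fraction: E[X] = 435897/262144 ≈ 1.6628151.
Is E[X] < 1? NO.
Since E[X] ≥ 1, the first-moment bound is inconclusive at n = 37; it does NOT by itself certify R_4(5) > 37.

E[X] = 435897/262144 ≈ 1.6628151; E[X] ≥ 1; first-moment method inconclusive here.


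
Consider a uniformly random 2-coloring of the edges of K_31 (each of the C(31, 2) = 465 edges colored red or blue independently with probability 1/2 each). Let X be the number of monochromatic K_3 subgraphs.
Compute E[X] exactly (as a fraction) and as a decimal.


Let X = Σ_S X_S over the C(31, 3) = 4495 subsets S of size 3, where X_S = 1 if the K_3 on S is monochromatic.
For a fixed S, the K_3 on S has C(3, 2) = 3 edges. P[all 3 edges red] = (1/2)^3, and likewise for blue, so P[monochromatic] = 2·(1/2)^3 = 2^{1 − 3} = 1/4.
By linearity of expectation: E[X] = C(31, 3) · 2^{1 − 3} = 4495 · 1/4 = 4495/4.
Numerically: E[X] ≈ 1123.750000.

E[X] = C(31,3)·2^(1−C(3,2)) = 4495/4 ≈ 1123.750000.


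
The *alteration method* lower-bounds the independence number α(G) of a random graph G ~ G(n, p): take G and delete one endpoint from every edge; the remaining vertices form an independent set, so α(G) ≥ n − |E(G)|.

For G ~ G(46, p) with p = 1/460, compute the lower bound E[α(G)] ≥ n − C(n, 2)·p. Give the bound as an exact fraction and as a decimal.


E[|E(G)|] = C(46, 2)·p = 1035 · (1/460) = 9/4.
E[α(G)] ≥ n − E[|E(G)|] = 46 − 9/4 = 175/4.
Numerically: ≈ 43.750.
(This is only a lower bound; the true E[α(G)] may be larger.)

E[α(G)] ≥ 175/4 ≈ 43.750.


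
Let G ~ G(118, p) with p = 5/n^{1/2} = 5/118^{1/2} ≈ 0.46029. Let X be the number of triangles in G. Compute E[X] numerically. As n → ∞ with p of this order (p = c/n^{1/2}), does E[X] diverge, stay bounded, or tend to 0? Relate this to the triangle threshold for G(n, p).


Number of potential triangles: C(118, 3) = 266916.
Each occurs with probability p³ ≈ (0.46029)³ ≈ 9.7518498e-02.
By linearity: E[X] = C(118, 3)·p³ ≈ 266916 · 9.7518498e-02 ≈ 26029.24732.
Since α = 1/2 < 1, p = c/n^{1/2} ≫ 1/n is above the triangle threshold p ~ 1/n. Asymptotically E[X] ~ (c³/6)·n^{3(1−α)} = (5³/6)·n^{1.5} → ∞; triangles are abundant w.h.p.

E[X] ≈ 26029.24732; in regime p = Θ(1/n^{1/2}) E[X] diverges (above the triangle threshold p ~ 1/n).


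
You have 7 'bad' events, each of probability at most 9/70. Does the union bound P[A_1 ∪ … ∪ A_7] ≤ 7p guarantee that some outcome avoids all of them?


Union bound: P[∪_{i=1}^{7} A_i] ≤ Σ_i P[A_i] ≤ 7·p = 7·(9/70) = 9/10.
Numerically: 9/10 ≈ 0.90000.
Is 9/10 < 1? YES.
Since P[∪ A_i] ≤ 9/10 < 1, the complement has P[∩ A_i^c] ≥ 1 − 9/10 = 1/10 > 0, so some outcome avoids every A_i.

7·p = 9/10 ≈ 0.90000; existence CERTIFIED by the union bound.


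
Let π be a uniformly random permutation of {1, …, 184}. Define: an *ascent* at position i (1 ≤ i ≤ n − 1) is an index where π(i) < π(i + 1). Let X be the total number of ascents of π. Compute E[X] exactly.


Write X = Σ X_I over i = 1, …, 183, with X_I the indicator of one ascent.
There are 183 indicators.
For each fixed i, the pair (π(i), π(i+1)) is a uniformly random ordered pair of distinct values from {1, …, 184}; by symmetry P[π(i) < π(i+1)] = 1/2.
By linearity: E[X] = 183 · (1/2) = (184 − 1) · (1/2) = 183/2 ≈ 91.5000.

E[X] = 183/2 = 91.5000.


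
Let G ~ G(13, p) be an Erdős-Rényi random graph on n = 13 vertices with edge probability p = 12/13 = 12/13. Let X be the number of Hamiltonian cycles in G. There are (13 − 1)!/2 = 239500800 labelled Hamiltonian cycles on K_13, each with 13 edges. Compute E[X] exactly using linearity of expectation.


K_13 has (13 − 1)!/2 = 239500800 labelled Hamiltonian cycles.
For each such Hamiltonian cycle H, let X_H = 1 if all 13 edges of H are present in G. Then P[X_H = 1] = p^{13} = (12/13)^{13} = 106993205379072/302875106592253.
By linearity: E[X] = Σ_H E[X_H] = 239500800 · p^{13} = 239500800 · 106993205379072/302875106592253 = 25624958282852047257600/302875106592253.
Numerically: E[X] ≈ 8.461e+07.

E[X] = 239500800 · (12/13)^{13} = 25624958282852047257600/302875106592253 ≈ 8.461e+07.


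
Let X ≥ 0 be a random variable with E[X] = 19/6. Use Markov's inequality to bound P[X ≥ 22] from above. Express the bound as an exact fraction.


μ = E[X] = 19/6, a = 22.
Markov: P[X ≥ 22] ≤ μ/a = (19/6)/22 = 19/132.
Numerically: ≈ 0.144.
(Since a = 22 > μ = 3.167, the bound 19/132 is < 1 and informative.)

P[X ≥ 22] ≤ 19/132 ≈ 0.144.


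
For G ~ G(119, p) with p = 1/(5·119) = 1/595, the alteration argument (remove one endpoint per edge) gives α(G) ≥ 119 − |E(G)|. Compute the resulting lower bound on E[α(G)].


E[|E(G)|] = C(119, 2)·p = 7021 · (1/595) = 59/5.
E[α(G)] ≥ n − E[|E(G)|] = 119 − 59/5 = 536/5.
Numerically: ≈ 107.2000.
(This is only a lower bound; the true E[α(G)] may be larger.)

E[α(G)] ≥ 536/5 ≈ 107.2000.


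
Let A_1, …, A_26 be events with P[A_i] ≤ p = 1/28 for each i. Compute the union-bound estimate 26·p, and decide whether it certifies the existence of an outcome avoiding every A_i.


Union bound: P[∪_{i=1}^{26} A_i] ≤ Σ_i P[A_i] ≤ 26·p = 26·(1/28) = 13/14.
Numerically: 13/14 ≈ 0.9285714.
Is 13/14 < 1? YES.
Since P[∪ A_i] ≤ 13/14 < 1, the complement has P[∩ A_i^c] ≥ 1 − 13/14 = 1/14 > 0, so some outcome avoids every A_i.

26·p = 13/14 ≈ 0.9285714; existence CERTIFIED by the union bound.


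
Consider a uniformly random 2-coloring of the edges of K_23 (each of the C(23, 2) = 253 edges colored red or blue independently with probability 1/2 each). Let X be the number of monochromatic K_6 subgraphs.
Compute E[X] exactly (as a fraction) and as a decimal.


Let X = Σ_S X_S over the C(23, 6) = 100947 subsets S of size 6, where X_S = 1 if the K_6 on S is monochromatic.
For a fixed S, the K_6 on S has C(6, 2) = 15 edges. P[all 15 edges red] = (1/2)^15, and likewise for blue, so P[monochromatic] = 2·(1/2)^15 = 2^{1 − 15} = 1/16384.
By linearity: E[X] = C(23, 6) · 2^{1 − 15} = 100947 · 1/16384 = 100947/16384.
Numerically: E[X] ≈ 6.1613.

E[X] = C(23,6)·2^(1−C(6,2)) = 100947/16384 ≈ 6.1613.


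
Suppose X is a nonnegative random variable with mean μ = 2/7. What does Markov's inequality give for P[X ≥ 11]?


μ = E[X] = 2/7, a = 11.
Markov: P[X ≥ 11] ≤ μ/a = (2/7)/11 = 2/77.
Numerically: ≈ 0.026.
(Since a = 11 > μ = 0.286, the bound 2/77 is < 1 and informative.)

P[X ≥ 11] ≤ 2/77 ≈ 0.026.


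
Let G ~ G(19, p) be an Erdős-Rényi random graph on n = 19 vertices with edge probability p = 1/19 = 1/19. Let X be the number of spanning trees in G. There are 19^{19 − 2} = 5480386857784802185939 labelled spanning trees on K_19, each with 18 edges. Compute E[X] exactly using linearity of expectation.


K_19 has 19^{19 − 2} = 5480386857784802185939 labelled spanning trees.
For each such spanning tree H, let X_H = 1 if all 18 edges of H are present in G. Then P[X_H = 1] = p^{18} = (1/19)^{18} = 1/104127350297911241532841.
Summing the indicators: E[X] = Σ_H E[X_H] = 5480386857784802185939 · p^{18} = 5480386857784802185939 · 1/104127350297911241532841 = 1/19.
Numerically: E[X] ≈ 0.0526.

E[X] = 5480386857784802185939 · (1/19)^{18} = 1/19 ≈ 0.0526.


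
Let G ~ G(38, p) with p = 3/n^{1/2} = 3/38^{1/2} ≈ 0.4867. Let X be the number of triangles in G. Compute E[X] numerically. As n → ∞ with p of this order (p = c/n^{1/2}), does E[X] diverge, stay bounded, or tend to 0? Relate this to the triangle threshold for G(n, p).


Number of potential triangles: C(38, 3) = 8436.
Each occurs with probability p³ ≈ (0.4867)³ ≈ 1.152626e-01.
By linearity: E[X] = C(38, 3)·p³ ≈ 8436 · 1.152626e-01 ≈ 972.3552.
Since α = 1/2 < 1, p = c/n^{1/2} ≫ 1/n is above the triangle threshold p ~ 1/n. Asymptotically E[X] ~ (c³/6)·n^{3(1−α)} = (3³/6)·n^{1.5} → ∞; triangles are abundant w.h.p.

E[X] ≈ 972.3552; in regime p = Θ(1/n^{1/2}) E[X] diverges (above the triangle threshold p ~ 1/n).


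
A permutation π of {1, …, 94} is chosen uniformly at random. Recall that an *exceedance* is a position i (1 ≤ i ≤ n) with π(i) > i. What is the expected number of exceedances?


Write X = Σ_{i=1}^{94} X_i, where X_i = 1_{π(i) > i}.
For each fixed i, π(i) is uniform over {1, …, 94} (marginal of a uniform permutation), so P[π(i) > i] = (n − i)/n. Summing: Σ_{i=1}^{94} (n − i)/n = (0 + 1 + … + 93)/94 = 94(94 − 1)/(2·94) = (94 − 1)/2.
Hence E[X] = Σ_{i=1}^{94} (94 − i)/94 = 93/2 ≈ 46.500.

E[X] = 93/2 = 46.500.


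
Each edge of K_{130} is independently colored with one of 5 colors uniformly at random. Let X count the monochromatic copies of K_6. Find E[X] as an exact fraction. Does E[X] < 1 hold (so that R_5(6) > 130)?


E[X] = C(130, 6) · 5^{1 − 15} = 5963412000 · 5^{−14} = 5963412000/6103515625.
As a reduced fraction: E[X] = 47707296/48828125 ≈ 0.9770.
Is E[X] < 1? YES.
Since E[X] < 1, there exists a 5-coloring of K_{130} with no monochromatic K_6; hence R_5(6) > 130.

E[X] = 47707296/48828125 ≈ 0.9770; E[X] < 1, so R_5(6) > 130.


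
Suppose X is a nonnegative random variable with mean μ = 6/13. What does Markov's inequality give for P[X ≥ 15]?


μ = E[X] = 6/13, a = 15.
Markov: P[X ≥ 15] ≤ μ/a = (6/13)/15 = 2/65.
Numerically: ≈ 0.0308.
(Since a = 15 > μ = 0.4615, the bound 2/65 is < 1 and informative.)

P[X ≥ 15] ≤ 2/65 ≈ 0.0308.


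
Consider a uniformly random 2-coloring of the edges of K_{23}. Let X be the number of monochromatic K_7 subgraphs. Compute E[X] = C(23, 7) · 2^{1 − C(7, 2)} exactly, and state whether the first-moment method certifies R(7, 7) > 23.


E[X] = C(23, 7) · 2^{1 − 21} = 245157 · 2^{−20} = 245157/1048576.
As a reduced fraction: E[X] = 245157/1048576 ≈ 0.234.
Is E[X] < 1? YES.
Since E[X] < 1, there exists a 2-coloring of K_{23} with no monochromatic K_7; hence R(7, 7) > 23.

E[X] = 245157/1048576 ≈ 0.234; E[X] < 1, so R(7, 7) > 23.


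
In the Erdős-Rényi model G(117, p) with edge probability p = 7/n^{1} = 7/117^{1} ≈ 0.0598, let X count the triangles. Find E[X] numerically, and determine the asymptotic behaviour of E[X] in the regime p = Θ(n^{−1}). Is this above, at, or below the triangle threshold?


Number of potential triangles: C(117, 3) = 260130.
Each occurs with probability p³ ≈ (0.0598)³ ≈ 2.14159e-04.
By linearity: E[X] = C(117, 3)·p³ ≈ 260130 · 2.14159e-04 ≈ 55.709.
Here α = 1, so p = 7/n is exactly at the triangle threshold p ~ 1/n. Asymptotically E[X] → c³/6 = 7³/6 = 343/6 ≈ 57.167, a bounded constant. In this regime the triangle count is asymptotically Poisson(c³/6).

E[X] ≈ 55.709; in regime p = Θ(1/n^{1}) E[X] stays bounded (at the triangle threshold p ~ 1/n).


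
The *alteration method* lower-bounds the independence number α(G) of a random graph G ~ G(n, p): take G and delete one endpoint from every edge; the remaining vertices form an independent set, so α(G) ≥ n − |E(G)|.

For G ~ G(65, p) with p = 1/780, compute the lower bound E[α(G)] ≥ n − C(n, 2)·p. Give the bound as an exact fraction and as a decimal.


E[|E(G)|] = C(65, 2)·p = 2080 · (1/780) = 8/3.
E[α(G)] ≥ n − E[|E(G)|] = 65 − 8/3 = 187/3.
Numerically: ≈ 62.33333.
(This is only a lower bound; the true E[α(G)] may be larger.)

E[α(G)] ≥ 187/3 ≈ 62.33333.


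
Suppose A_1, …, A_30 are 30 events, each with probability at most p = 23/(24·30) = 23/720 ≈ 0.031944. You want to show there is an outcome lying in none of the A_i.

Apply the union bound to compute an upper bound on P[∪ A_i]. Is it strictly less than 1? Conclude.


Union bound: P[∪_{i=1}^{30} A_i] ≤ Σ_i P[A_i] ≤ 30·p = 30·(23/720) = 23/24.
Numerically: 23/24 ≈ 0.958333.
Is 23/24 < 1? YES.
Since P[∪ A_i] ≤ 23/24 < 1, the complement has P[∩ A_i^c] ≥ 1 − 23/24 = 1/24 > 0, so some outcome avoids every A_i.

30·p = 23/24 ≈ 0.958333; existence CERTIFIED by the union bound.


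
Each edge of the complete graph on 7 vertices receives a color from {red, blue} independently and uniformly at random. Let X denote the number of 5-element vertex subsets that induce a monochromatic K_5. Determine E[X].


Let X = Σ_S X_S over the C(7, 5) = 21 subsets S of size 5, where X_S = 1 if the K_5 on S is monochromatic.
For a fixed S, the K_5 on S has C(5, 2) = 10 edges. P[all 10 edges red] = (1/2)^10, and likewise for blue, so P[monochromatic] = 2·(1/2)^10 = 2^{1 − 10} = 1/512.
By linearity of expectation: E[X] = C(7, 5) · 2^{1 − 10} = 21 · 1/512 = 21/512.
Numerically: E[X] ≈ 0.04102.

E[X] = C(7,5)·2^(1−C(5,2)) = 21/512 ≈ 0.04102.


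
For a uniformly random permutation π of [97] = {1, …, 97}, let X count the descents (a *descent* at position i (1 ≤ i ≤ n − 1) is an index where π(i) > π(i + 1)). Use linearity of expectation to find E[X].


Write X = Σ X_I over i = 1, …, 96, with X_I the indicator of one descent.
There are 96 indicators.
For each fixed i, the pair (π(i), π(i+1)) is a uniformly random ordered pair of distinct values from {1, …, 97}; by symmetry P[π(i) > π(i+1)] = 1/2.
By linearity: E[X] = 96 · (1/2) = (97 − 1) · (1/2) = 48 ≈ 48.00000.

E[X] = 48 = 48.00000.


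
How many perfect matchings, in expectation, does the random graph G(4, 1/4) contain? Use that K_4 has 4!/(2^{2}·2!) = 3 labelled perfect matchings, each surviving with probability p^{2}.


K_4 has 4!/(2^{2}·2!) = 3 labelled perfect matchings.
For each such perfect matching H, let X_H = 1 if all 2 edges of H are present in G. Then P[X_H = 1] = p^{2} = (1/4)^{2} = 1/16.
By linearity of expectation: E[X] = Σ_H E[X_H] = 3 · p^{2} = 3 · 1/16 = 3/16.
Numerically: E[X] ≈ 0.1875.

E[X] = 3 · (1/4)^{2} = 3/16 ≈ 0.1875.


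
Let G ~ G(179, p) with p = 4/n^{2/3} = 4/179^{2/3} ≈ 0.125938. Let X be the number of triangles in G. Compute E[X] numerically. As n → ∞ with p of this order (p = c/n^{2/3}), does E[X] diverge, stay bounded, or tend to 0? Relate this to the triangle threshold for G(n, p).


Number of potential triangles: C(179, 3) = 939929.
Each occurs with probability p³ ≈ (0.125938)³ ≈ 1.99744078e-03.
By linearity: E[X] = C(179, 3)·p³ ≈ 939929 · 1.99744078e-03 ≈ 1877.452514.
Since α = 2/3 < 1, p = c/n^{2/3} ≫ 1/n is above the triangle threshold p ~ 1/n. Asymptotically E[X] ~ (c³/6)·n^{3(1−α)} = (4³/6)·n^{1} → ∞; triangles are abundant w.h.p.

E[X] ≈ 1877.452514; in regime p = Θ(1/n^{2/3}) E[X] diverges (above the triangle threshold p ~ 1/n).


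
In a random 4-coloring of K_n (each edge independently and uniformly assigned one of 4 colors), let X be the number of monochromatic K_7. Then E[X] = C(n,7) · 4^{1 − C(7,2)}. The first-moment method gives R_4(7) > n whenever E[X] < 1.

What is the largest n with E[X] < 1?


We need C(n, 7) · 4^{1 − 21} < 1, i.e. C(n, 7) < 4^{21 − 1} = 1099511627776.
Check values of n near the boundary:
  n = 174: C(174, 7) = 847879782984; 847879782984 < 1099511627776? YES
  n = 175: C(175, 7) = 883208107275; 883208107275 < 1099511627776? YES
  n = 176: C(176, 7) = 919790691600; 919790691600 < 1099511627776? YES
  n = 177: C(177, 7) = 957664425960; 957664425960 < 1099511627776? YES
  n = 178: C(178, 7) = 996867063280; 996867063280 < 1099511627776? YES
  n = 179: C(179, 7) = 1037437234460; 1037437234460 < 1099511627776? YES
  n = 180: C(180, 7) = 1079414463600; 1079414463600 < 1099511627776? YES
  n = 181: C(181, 7) = 1122839183400; 1122839183400 < 1099511627776? NO
  n = 182: C(182, 7) = 1167752750736; 1167752750736 < 1099511627776? NO
The largest n with C(n, 7) < 1099511627776 is n = 180 (where E[X] = 67463403975/68719476736 ≈ 0.9817). Hence R_4(7) > 180, i.e. R_4(7) ≥ 181.

Largest n = 180; hence R_4(7) > 180.


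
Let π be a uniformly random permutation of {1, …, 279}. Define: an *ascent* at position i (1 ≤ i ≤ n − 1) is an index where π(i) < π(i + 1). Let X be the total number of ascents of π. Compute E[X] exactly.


Write X = Σ X_I over i = 1, …, 278, with X_I the indicator of one ascent.
There are 278 indicators.
For each fixed i, the pair (π(i), π(i+1)) is a uniformly random ordered pair of distinct values from {1, …, 279}; by symmetry P[π(i) < π(i+1)] = 1/2.
By linearity: E[X] = 278 · (1/2) = (279 − 1) · (1/2) = 139 ≈ 139.000000.

E[X] = 139 = 139.000000.


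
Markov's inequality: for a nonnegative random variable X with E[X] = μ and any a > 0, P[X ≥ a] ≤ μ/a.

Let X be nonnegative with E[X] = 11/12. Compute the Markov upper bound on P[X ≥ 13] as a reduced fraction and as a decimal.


μ = E[X] = 11/12, a = 13.
Markov: P[X ≥ 13] ≤ μ/a = (11/12)/13 = 11/156.
Numerically: ≈ 0.070513.
(Since a = 13 > μ = 0.916667, the bound 11/156 is < 1 and informative.)

P[X ≥ 13] ≤ 11/156 ≈ 0.070513.


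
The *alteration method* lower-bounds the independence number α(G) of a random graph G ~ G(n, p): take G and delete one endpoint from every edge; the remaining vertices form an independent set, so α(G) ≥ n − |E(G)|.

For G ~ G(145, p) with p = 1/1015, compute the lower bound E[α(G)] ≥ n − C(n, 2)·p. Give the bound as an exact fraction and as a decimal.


E[|E(G)|] = C(145, 2)·p = 10440 · (1/1015) = 72/7.
E[α(G)] ≥ n − E[|E(G)|] = 145 − 72/7 = 943/7.
Numerically: ≈ 134.71429.
(This is only a lower bound; the true E[α(G)] may be larger.)

E[α(G)] ≥ 943/7 ≈ 134.71429.


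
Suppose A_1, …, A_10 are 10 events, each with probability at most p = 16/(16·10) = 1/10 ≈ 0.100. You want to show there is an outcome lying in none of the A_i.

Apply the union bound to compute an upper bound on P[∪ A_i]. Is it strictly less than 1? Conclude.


Union bound: P[∪_{i=1}^{10} A_i] ≤ Σ_i P[A_i] ≤ 10·p = 10·(1/10) = 1.
Numerically: 1 ≈ 1.000.
Is 1 < 1? NO.
Since the bound 1 is ≥ 1, the union bound is uninformative here; it does NOT by itself certify existence.

10·p = 1 ≈ 1.000; existence NOT certified by the union bound.


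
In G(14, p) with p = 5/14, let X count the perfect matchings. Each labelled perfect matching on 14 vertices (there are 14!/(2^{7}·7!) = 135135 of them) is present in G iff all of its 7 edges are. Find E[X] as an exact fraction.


K_14 has 14!/(2^{7}·7!) = 135135 labelled perfect matchings.
For each such perfect matching H, let X_H = 1 if all 7 edges of H are present in G. Then P[X_H = 1] = p^{7} = (5/14)^{7} = 78125/105413504.
By linearity of expectation: E[X] = Σ_H E[X_H] = 135135 · p^{7} = 135135 · 78125/105413504 = 1508203125/15059072.
Numerically: E[X] ≈ 100.152.

E[X] = 135135 · (5/14)^{7} = 1508203125/15059072 ≈ 100.152.


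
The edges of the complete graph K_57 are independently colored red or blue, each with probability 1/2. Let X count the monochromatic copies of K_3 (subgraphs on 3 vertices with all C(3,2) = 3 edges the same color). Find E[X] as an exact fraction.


Let X = Σ_S X_S over the C(57, 3) = 29260 subsets S of size 3, where X_S = 1 if the K_3 on S is monochromatic.
For a fixed S, the K_3 on S has C(3, 2) = 3 edges. P[all 3 edges red] = (1/2)^3, and likewise for blue, so P[monochromatic] = 2·(1/2)^3 = 2^{1 − 3} = 1/4.
By linearity of expectation: E[X] = C(57, 3) · 2^{1 − 3} = 29260 · 1/4 = 7315.
Numerically: E[X] ≈ 7315.000000.

E[X] = C(57,3)·2^(1−C(3,2)) = 7315 ≈ 7315.000000.


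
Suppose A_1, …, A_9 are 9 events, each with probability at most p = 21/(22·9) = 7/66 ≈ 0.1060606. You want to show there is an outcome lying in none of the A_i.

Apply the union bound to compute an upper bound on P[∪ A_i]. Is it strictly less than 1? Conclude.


Union bound: P[∪_{i=1}^{9} A_i] ≤ Σ_i P[A_i] ≤ 9·p = 9·(7/66) = 21/22.
Numerically: 21/22 ≈ 0.9545455.
Is 21/22 < 1? YES.
Since P[∪ A_i] ≤ 21/22 < 1, the complement has P[∩ A_i^c] ≥ 1 − 21/22 = 1/22 > 0, so some outcome avoids every A_i.

9·p = 21/22 ≈ 0.9545455; existence CERTIFIED by the union bound.


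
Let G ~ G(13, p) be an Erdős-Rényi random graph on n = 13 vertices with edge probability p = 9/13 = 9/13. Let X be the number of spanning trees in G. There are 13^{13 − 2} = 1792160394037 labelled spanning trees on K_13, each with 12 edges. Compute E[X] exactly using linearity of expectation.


K_13 has 13^{13 − 2} = 1792160394037 labelled spanning trees.
For each such spanning tree H, let X_H = 1 if all 12 edges of H are present in G. Then P[X_H = 1] = p^{12} = (9/13)^{12} = 282429536481/23298085122481.
By linearity: E[X] = Σ_H E[X_H] = 1792160394037 · p^{12} = 1792160394037 · 282429536481/23298085122481 = 282429536481/13.
Numerically: E[X] ≈ 2.17e+10.

E[X] = 1792160394037 · (9/13)^{12} = 282429536481/13 ≈ 2.17e+10.


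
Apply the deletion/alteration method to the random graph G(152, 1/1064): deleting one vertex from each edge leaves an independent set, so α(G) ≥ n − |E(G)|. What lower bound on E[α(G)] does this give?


E[|E(G)|] = C(152, 2)·p = 11476 · (1/1064) = 151/14.
E[α(G)] ≥ n − E[|E(G)|] = 152 − 151/14 = 1977/14.
Numerically: ≈ 141.214.
(This is only a lower bound; the true E[α(G)] may be larger.)

E[α(G)] ≥ 1977/14 ≈ 141.214.


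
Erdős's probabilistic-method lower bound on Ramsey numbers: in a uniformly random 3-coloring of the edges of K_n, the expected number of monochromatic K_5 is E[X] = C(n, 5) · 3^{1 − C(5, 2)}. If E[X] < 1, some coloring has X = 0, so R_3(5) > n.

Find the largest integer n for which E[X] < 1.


We need C(n, 5) · 3^{1 − 10} < 1, i.e. C(n, 5) < 3^{10 − 1} = 19683.
Check values of n near the boundary:
  n = 18: C(18, 5) = 8568; 8568 < 19683? YES
  n = 19: C(19, 5) = 11628; 11628 < 19683? YES
  n = 20: C(20, 5) = 15504; 15504 < 19683? YES
  n = 21: C(21, 5) = 20349; 20349 < 19683? NO
  n = 22: C(22, 5) = 26334; 26334 < 19683? NO
  n = 23: C(23, 5) = 33649; 33649 < 19683? NO
The largest n with C(n, 5) < 19683 is n = 20 (where E[X] = 5168/6561 ≈ 0.7877). Hence R_3(5) > 20, i.e. R_3(5) ≥ 21.

Largest n = 20; hence R_3(5) > 20.


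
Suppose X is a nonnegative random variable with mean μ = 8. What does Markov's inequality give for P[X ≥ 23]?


μ = E[X] = 8, a = 23.
Markov: P[X ≥ 23] ≤ μ/a = (8)/23 = 8/23.
Numerically: ≈ 0.347826.
(Since a = 23 > μ = 8.000000, the bound 8/23 is < 1 and informative.)

P[X ≥ 23] ≤ 8/23 ≈ 0.347826.


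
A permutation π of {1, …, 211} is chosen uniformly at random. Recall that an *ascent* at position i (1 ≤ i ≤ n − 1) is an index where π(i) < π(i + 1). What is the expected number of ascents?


Write X = Σ X_I over i = 1, …, 210, with X_I the indicator of one ascent.
There are 210 indicators.
For each fixed i, the pair (π(i), π(i+1)) is a uniformly random ordered pair of distinct values from {1, …, 211}; by symmetry P[π(i) < π(i+1)] = 1/2.
By linearity: E[X] = 210 · (1/2) = (211 − 1) · (1/2) = 105 ≈ 105.00000.

E[X] = 105 = 105.00000.


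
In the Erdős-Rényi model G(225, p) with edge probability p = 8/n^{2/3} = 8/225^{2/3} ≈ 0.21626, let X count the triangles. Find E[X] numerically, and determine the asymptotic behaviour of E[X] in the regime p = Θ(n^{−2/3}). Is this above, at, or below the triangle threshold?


Number of potential triangles: C(225, 3) = 1873200.
Each occurs with probability p³ ≈ (0.21626)³ ≈ 1.0113580e-02.
By linearity: E[X] = C(225, 3)·p³ ≈ 1873200 · 1.0113580e-02 ≈ 18944.75852.
Since α = 2/3 < 1, p = c/n^{2/3} ≫ 1/n is above the triangle threshold p ~ 1/n. Asymptotically E[X] ~ (c³/6)·n^{3(1−α)} = (8³/6)·n^{1} → ∞; triangles are abundant w.h.p.

E[X] ≈ 18944.75852; in regime p = Θ(1/n^{2/3}) E[X] diverges (above the triangle threshold p ~ 1/n).


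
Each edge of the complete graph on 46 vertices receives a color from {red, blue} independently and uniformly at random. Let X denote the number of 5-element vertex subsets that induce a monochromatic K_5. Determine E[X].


Let X = Σ_S X_S over the C(46, 5) = 1370754 subsets S of size 5, where X_S = 1 if the K_5 on S is monochromatic.
For a fixed S, the K_5 on S has C(5, 2) = 10 edges. P[all 10 edges red] = (1/2)^10, and likewise for blue, so P[monochromatic] = 2·(1/2)^10 = 2^{1 − 10} = 1/512.
By linearity of expectation: E[X] = C(46, 5) · 2^{1 − 10} = 1370754 · 1/512 = 685377/256.
Numerically: E[X] ≈ 2677.253906.

E[X] = C(46,5)·2^(1−C(5,2)) = 685377/256 ≈ 2677.253906.


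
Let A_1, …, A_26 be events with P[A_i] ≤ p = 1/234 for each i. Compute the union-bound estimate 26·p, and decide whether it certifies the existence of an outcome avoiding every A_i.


Union bound: P[∪_{i=1}^{26} A_i] ≤ Σ_i P[A_i] ≤ 26·p = 26·(1/234) = 1/9.
Numerically: 1/9 ≈ 0.111111.
Is 1/9 < 1? YES.
Since P[∪ A_i] ≤ 1/9 < 1, the complement has P[∩ A_i^c] ≥ 1 − 1/9 = 8/9 > 0, so some outcome avoids every A_i.

26·p = 1/9 ≈ 0.111111; existence CERTIFIED by the union bound.


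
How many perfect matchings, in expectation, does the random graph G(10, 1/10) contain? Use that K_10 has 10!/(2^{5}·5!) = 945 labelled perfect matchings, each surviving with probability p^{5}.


K_10 has 10!/(2^{5}·5!) = 945 labelled perfect matchings.
For each such perfect matching H, let X_H = 1 if all 5 edges of H are present in G. Then P[X_H = 1] = p^{5} = (1/10)^{5} = 1/100000.
By linearity: E[X] = Σ_H E[X_H] = 945 · p^{5} = 945 · 1/100000 = 189/20000.
Numerically: E[X] ≈ 0.00945.

E[X] = 945 · (1/10)^{5} = 189/20000 ≈ 0.00945.
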